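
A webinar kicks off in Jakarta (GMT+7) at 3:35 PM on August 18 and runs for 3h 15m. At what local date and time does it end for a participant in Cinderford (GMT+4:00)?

Cinderford is 3:00 behind Jakarta.
After 3 hours and 15 minutes it is 6:50 PM in Jakarta.
Shift by the zone difference: 6:50 PM − 3:00 = 3:50 PM on Aug 18 in Cinderford.

3:50 PM on August 18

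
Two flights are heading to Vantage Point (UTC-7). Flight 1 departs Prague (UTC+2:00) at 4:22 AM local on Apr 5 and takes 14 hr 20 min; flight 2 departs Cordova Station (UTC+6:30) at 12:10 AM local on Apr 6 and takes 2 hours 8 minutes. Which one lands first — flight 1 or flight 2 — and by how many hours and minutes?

the first, by 3 hours 6 minutes

Flight 1 in UTC: 4:22 AM − 2:00 = 2:22 AM on Apr 5.
+14 hours and 20 minutes → arrive 4:42 PM UTC on Apr 5.
Flight 2 in UTC: 12:10 AM − 6:30 = 5:40 PM on Apr 5.
+2 hours 8 minutes → arrive 7:48 PM UTC on Apr 5.
Flight 1 lands earlier by 3 hours 6 minutes.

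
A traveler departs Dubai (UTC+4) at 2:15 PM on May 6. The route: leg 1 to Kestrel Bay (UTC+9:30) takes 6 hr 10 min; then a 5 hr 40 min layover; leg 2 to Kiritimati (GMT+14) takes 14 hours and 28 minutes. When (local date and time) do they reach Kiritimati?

2:33 AM on May 8

Convert departure to UTC: 2:15 PM − 4:00 = 10:15 AM UTC on May 6.
Add 6 hours and 10 minutes leg 1 → 4:25 PM UTC.
Add 5 hours 40 minutes layover in Kestrel Bay → 10:05 PM UTC.
Add 14 hours 28 minutes leg 2 → 12:33 PM UTC (May 7).
Kiritimati is UTC+14:00, so local arrival = 12:33 PM + 14:00 = 2:33 AM on May 8.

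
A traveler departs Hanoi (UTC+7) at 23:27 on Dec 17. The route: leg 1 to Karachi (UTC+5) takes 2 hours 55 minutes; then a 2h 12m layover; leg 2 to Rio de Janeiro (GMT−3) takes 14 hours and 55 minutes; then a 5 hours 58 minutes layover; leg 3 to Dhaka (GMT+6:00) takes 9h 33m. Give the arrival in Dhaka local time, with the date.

Convert departure to UTC: 23:27 − 7:00 = 16:27 UTC on Dec 17.
Add 2 hours and 55 minutes leg 1 → 19:22 UTC.
Add 2 hours and 12 minutes layover in Karachi → 21:34 UTC.
Add 14 hours 55 minutes leg 2 → 12:29 UTC (Dec 18).
Add 5 hours and 58 minutes layover in Rio de Janeiro → 18:27 UTC.
Add 9 hours and 33 minutes leg 3 → 04:00 UTC (Dec 19).
Dhaka is UTC+6:00, so local arrival = 04:00 + 6:00 = 10:00 on Dec 19.

10:00 on Dec 19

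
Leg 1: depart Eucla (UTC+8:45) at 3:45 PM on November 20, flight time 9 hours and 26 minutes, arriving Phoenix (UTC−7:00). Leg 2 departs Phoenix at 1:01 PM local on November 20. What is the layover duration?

3 hours 35 minutes

Convert departure to UTC: 3:45 PM − 8:45 = 7:00 AM UTC on Nov 20.
Add 9 hours and 26 minutes flight time → 4:26 PM UTC.
Phoenix is UTC−7:00, so local arrival = 4:26 PM − 7:00 = 9:26 AM on Nov 20.
Layover = 1:01 PM − 9:26 AM = 3 hours 35 minutes.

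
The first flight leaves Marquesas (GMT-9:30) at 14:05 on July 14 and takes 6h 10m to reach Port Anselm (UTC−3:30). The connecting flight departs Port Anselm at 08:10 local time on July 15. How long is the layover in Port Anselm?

5 hours 55 minutes

Convert departure to UTC: 14:05 + 9:30 = 23:35 UTC on Jul 14.
Add 6 hours and 10 minutes flight time → 05:45 UTC (Jul 15).
Port Anselm is UTC−3:30, so local arrival = 05:45 − 3:30 = 02:15 on Jul 15.
Layover = 08:10 − 02:15 = 5 hours 55 minutes.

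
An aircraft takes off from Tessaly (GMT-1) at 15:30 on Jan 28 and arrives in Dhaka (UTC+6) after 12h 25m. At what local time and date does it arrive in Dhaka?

Convert departure to UTC: 15:30 + 1:00 = 16:30 UTC on Jan 28.
Add 12 hours and 25 minutes travel time → 04:55 UTC (Jan 29).
Dhaka is UTC+6:00, so local arrival = 04:55 + 6:00 = 10:55 on Jan 29.

10:55 on Jan 29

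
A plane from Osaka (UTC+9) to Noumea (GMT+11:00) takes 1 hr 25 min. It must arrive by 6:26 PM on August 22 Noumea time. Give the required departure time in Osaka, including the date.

3:01 PM on August 22

Target arrival in UTC: 6:26 PM − 11:00 = 7:26 AM on Aug 22.
Subtract 1 hour 25 minutes → departure 6:01 AM UTC on Aug 22.
Osaka is UTC+9:00: 6:01 AM + 9:00 = 3:01 PM on Aug 22.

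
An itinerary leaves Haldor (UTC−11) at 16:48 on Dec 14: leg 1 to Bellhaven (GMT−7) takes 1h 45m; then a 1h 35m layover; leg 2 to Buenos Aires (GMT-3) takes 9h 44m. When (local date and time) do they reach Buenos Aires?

Convert departure to UTC: 16:48 + 11:00 = 03:48 UTC on Dec 15.
Add 1 hour 45 minutes leg 1 → 05:33 UTC.
Add 1 hour 35 minutes layover in Bellhaven → 07:08 UTC.
Add 9 hours 44 minutes leg 2 → 16:52 UTC.
Buenos Aires is UTC−3:00, so local arrival = 16:52 − 3:00 = 13:52 on Dec 15.

13:52 on December 15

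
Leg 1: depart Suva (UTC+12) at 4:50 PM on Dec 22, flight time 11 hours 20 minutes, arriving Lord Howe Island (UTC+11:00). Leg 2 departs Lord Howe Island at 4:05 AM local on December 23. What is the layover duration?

55 minutes

Convert departure to UTC: 4:50 PM − 12:00 = 4:50 AM UTC on Dec 22.
Add 11 hours 20 minutes flight time → 4:10 PM UTC.
Lord Howe Island is UTC+11:00, so local arrival = 4:10 PM + 11:00 = 3:10 AM on Dec 23.
Layover = 4:05 AM − 3:10 AM = 55 minutes.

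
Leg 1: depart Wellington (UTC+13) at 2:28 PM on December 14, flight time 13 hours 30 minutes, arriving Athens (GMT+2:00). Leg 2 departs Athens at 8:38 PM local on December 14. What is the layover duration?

3 hours 40 minutes

Convert departure to UTC: 2:28 PM − 13:00 = 1:28 AM UTC on Dec 14.
Add 13 hours and 30 minutes flight time → 2:58 PM UTC.
Athens is UTC+2:00, so local arrival = 2:58 PM + 2:00 = 4:58 PM on Dec 14.
Layover = 8:38 PM − 4:58 PM = 3 hours 40 minutes.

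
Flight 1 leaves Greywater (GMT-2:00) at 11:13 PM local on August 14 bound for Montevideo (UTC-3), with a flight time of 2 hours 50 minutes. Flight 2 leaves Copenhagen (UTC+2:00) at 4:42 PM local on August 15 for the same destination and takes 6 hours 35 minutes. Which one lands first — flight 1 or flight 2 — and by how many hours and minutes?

the first, by 17 hours 14 minutes

Flight 1 in UTC: 11:13 PM + 2:00 = 1:13 AM on Aug 15.
+2 hours 50 minutes → arrive 4:03 AM UTC on Aug 15.
Flight 2 in UTC: 4:42 PM − 2:00 = 2:42 PM on Aug 15.
+6 hours 35 minutes → arrive 9:17 PM UTC on Aug 15.
Flight 1 lands earlier by 17 hours 14 minutes.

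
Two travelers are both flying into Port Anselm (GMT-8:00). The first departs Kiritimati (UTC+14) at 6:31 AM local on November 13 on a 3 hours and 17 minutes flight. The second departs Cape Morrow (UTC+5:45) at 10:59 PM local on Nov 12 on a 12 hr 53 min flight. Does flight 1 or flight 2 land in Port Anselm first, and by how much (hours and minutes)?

the first, by 10 hours 19 minutes

Flight 1 in UTC: 6:31 AM − 14:00 = 4:31 PM on Nov 12.
+3 hours 17 minutes → arrive 7:48 PM UTC on Nov 12.
Flight 2 in UTC: 10:59 PM − 5:45 = 5:14 PM on Nov 12.
+12 hours 53 minutes → arrive 6:07 AM UTC on Nov 13.
Flight 1 lands earlier by 10 hours 19 minutes.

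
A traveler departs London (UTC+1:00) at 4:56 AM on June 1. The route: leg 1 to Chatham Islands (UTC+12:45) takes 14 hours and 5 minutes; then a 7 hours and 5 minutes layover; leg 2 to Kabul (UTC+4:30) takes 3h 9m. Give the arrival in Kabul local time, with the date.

8:45 AM on Jun 2

Convert departure to UTC: 4:56 AM − 1:00 = 3:56 AM UTC on Jun 1.
Add 14 hours and 5 minutes leg 1 → 6:01 PM UTC.
Add 7 hours and 5 minutes layover in Chatham Islands → 1:06 AM UTC (Jun 2).
Add 3 hours and 9 minutes leg 2 → 4:15 AM UTC.
Kabul is UTC+4:30, so local arrival = 4:15 AM + 4:30 = 8:45 AM on Jun 2.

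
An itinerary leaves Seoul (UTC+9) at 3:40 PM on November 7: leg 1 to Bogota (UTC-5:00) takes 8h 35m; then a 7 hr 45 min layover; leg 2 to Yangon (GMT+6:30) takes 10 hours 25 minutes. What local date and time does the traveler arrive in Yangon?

3:55 PM on November 8

Convert departure to UTC: 3:40 PM − 9:00 = 6:40 AM UTC on Nov 7.
Add 8 hours 35 minutes leg 1 → 3:15 PM UTC.
Add 7 hours 45 minutes layover in Bogota → 11:00 PM UTC.
Add 10 hours 25 minutes leg 2 → 9:25 AM UTC (Nov 8).
Yangon is UTC+6:30, so local arrival = 9:25 AM + 6:30 = 3:55 PM on Nov 8.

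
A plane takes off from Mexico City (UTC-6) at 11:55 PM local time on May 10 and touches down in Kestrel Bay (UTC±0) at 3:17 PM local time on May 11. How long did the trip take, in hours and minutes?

9 hours 22 minutes

Departure in UTC: 11:55 PM + 6:00 = 5:55 AM on May 11.
Arrival is already UTC: 3:17 PM on May 11.
Elapsed = 3:17 PM − 5:55 AM = 9 hours 22 minutes.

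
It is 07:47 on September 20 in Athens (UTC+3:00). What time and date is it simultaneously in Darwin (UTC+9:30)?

14:17 on Sep 20

In UTC: 07:47 − 3:00 = 04:47 on Sep 20.
Darwin is UTC+9:30: 04:47 + 9:30 = 14:17 on Sep 20.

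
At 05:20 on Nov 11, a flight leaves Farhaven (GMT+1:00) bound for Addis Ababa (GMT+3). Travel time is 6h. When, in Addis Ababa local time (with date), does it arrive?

13:20 on November 11

Convert departure to UTC: 05:20 − 1:00 = 04:20 UTC on Nov 11.
Add 6 hours travel time → 10:20 UTC.
Addis Ababa is UTC+3:00, so local arrival = 10:20 + 3:00 = 13:20 on Nov 11.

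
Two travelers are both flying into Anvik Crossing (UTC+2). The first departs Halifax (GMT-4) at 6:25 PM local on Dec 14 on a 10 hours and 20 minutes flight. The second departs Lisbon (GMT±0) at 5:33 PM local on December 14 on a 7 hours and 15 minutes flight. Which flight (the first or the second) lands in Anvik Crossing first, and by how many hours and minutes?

the second, by 7 hours 57 minutes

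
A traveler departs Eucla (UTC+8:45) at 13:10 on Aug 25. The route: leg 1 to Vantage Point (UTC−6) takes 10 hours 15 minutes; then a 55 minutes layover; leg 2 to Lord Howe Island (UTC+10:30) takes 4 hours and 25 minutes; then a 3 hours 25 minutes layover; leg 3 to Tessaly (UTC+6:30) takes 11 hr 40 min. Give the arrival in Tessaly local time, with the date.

17:35 on Aug 26

Convert departure to UTC: 13:10 − 8:45 = 04:25 UTC on Aug 25.
Add 10 hours and 15 minutes leg 1 → 14:40 UTC.
Add 55 minutes layover in Vantage Point → 15:35 UTC.
Add 4 hours and 25 minutes leg 2 → 20:00 UTC.
Add 3 hours and 25 minutes layover in Lord Howe Island → 23:25 UTC.
Add 11 hours 40 minutes leg 3 → 11:05 UTC (Aug 26).
Tessaly is UTC+6:30, so local arrival = 11:05 + 6:30 = 17:35 on Aug 26.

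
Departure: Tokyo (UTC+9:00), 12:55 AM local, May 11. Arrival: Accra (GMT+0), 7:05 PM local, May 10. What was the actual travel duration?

3 hours 10 minutes

Departure in UTC: 12:55 AM − 9:00 = 3:55 PM on May 10.
Arrival is already UTC: 7:05 PM on May 10.
Elapsed = 7:05 PM − 3:55 PM = 3 hours 10 minutes.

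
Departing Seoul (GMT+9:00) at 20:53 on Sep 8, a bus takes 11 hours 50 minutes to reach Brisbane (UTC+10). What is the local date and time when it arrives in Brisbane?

Convert departure to UTC: 20:53 − 9:00 = 11:53 UTC on Sep 8.
Add 11 hours and 50 minutes travel time → 23:43 UTC.
Brisbane is UTC+10:00, so local arrival = 23:43 + 10:00 = 09:43 on Sep 9.

09:43 on September 9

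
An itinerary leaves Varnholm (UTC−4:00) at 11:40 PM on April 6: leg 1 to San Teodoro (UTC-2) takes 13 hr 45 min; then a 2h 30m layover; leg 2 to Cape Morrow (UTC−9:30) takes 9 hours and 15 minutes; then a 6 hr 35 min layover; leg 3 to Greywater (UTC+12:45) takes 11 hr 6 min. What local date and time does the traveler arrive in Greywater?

11:36 AM on April 9

Convert departure to UTC: 11:40 PM + 4:00 = 3:40 AM UTC on Apr 7.
Add 13 hours 45 minutes leg 1 → 5:25 PM UTC.
Add 2 hours and 30 minutes layover in San Teodoro → 7:55 PM UTC.
Add 9 hours and 15 minutes leg 2 → 5:10 AM UTC (Apr 8).
Add 6 hours and 35 minutes layover in Cape Morrow → 11:45 AM UTC.
Add 11 hours and 6 minutes leg 3 → 10:51 PM UTC.
Greywater is UTC+12:45, so local arrival = 10:51 PM + 12:45 = 11:36 AM on Apr 9.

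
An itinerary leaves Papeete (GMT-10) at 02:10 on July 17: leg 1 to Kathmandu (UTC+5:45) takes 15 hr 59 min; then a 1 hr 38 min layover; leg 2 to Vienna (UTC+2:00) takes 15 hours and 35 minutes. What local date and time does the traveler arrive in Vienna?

23:22 on July 18

Convert departure to UTC: 02:10 + 10:00 = 12:10 UTC on Jul 17.
Add 15 hours and 59 minutes leg 1 → 04:09 UTC (Jul 18).
Add 1 hour and 38 minutes layover in Kathmandu → 05:47 UTC.
Add 15 hours and 35 minutes leg 2 → 21:22 UTC.
Vienna is UTC+2:00, so local arrival = 21:22 + 2:00 = 23:22 on Jul 18.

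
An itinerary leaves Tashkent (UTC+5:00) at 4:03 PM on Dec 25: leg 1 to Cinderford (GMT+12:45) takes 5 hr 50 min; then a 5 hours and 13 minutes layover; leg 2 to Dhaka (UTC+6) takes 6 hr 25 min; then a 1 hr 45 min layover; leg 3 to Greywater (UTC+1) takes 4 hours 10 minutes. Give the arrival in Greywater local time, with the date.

11:26 AM on Dec 26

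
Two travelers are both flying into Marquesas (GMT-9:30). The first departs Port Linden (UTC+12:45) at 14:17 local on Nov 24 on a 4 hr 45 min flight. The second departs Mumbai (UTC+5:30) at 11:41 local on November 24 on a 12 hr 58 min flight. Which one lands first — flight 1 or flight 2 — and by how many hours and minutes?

Flight 1 in UTC: 14:17 − 12:45 = 01:32 on Nov 24.
+4 hours 45 minutes → arrive 06:17 UTC on Nov 24.
Flight 2 in UTC: 11:41 − 5:30 = 06:11 on Nov 24.
+12 hours 58 minutes → arrive 19:09 UTC on Nov 24.
Flight 1 lands earlier by 12 hours 52 minutes.

the first, by 12 hours 52 minutes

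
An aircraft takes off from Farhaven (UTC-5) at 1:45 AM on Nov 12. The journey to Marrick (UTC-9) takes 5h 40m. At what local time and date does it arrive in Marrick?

Marrick is 4:00 behind Farhaven.
After 5 hours 40 minutes it is 7:25 AM in Farhaven.
Shift by the zone difference: 7:25 AM − 4:00 = 3:25 AM on Nov 12 in Marrick.

3:25 AM on Nov 12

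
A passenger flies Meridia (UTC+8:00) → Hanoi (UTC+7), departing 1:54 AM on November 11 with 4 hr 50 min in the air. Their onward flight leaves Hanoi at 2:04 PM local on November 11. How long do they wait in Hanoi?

Convert departure to UTC: 1:54 AM − 8:00 = 5:54 PM UTC on Nov 10.
Add 4 hours and 50 minutes flight time → 10:44 PM UTC.
Hanoi is UTC+7:00, so local arrival = 10:44 PM + 7:00 = 5:44 AM on Nov 11.
Layover = 2:04 PM − 5:44 AM = 8 hours 20 minutes.

8 hours 20 minutes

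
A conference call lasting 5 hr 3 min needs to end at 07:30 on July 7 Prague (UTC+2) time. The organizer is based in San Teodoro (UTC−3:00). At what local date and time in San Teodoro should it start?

Target end time in UTC: 07:30 − 2:00 = 05:30 on Jul 7.
Subtract 5 hours and 3 minutes → start 00:27 UTC on Jul 7.
San Teodoro is UTC−3:00: 00:27 − 3:00 = 21:27 on Jul 6.

21:27 on July 6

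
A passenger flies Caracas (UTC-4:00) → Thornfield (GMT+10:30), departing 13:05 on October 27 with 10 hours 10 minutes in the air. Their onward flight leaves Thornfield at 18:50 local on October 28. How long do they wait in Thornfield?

Convert departure to UTC: 13:05 + 4:00 = 17:05 UTC on Oct 27.
Add 10 hours and 10 minutes flight time → 03:15 UTC (Oct 28).
Thornfield is UTC+10:30, so local arrival = 03:15 + 10:30 = 13:45 on Oct 28.
Layover = 18:50 − 13:45 = 5 hours 5 minutes.

5 hours 5 minutes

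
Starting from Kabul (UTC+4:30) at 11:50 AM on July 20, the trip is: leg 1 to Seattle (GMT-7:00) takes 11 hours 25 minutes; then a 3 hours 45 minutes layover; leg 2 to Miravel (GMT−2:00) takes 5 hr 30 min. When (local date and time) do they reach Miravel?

2:00 AM on July 21

Convert departure to UTC: 11:50 AM − 4:30 = 7:20 AM UTC on Jul 20.
Add 11 hours 25 minutes leg 1 → 6:45 PM UTC.
Add 3 hours 45 minutes layover in Seattle → 10:30 PM UTC.
Add 5 hours 30 minutes leg 2 → 4:00 AM UTC (Jul 21).
Miravel is UTC−2:00, so local arrival = 4:00 AM − 2:00 = 2:00 AM on Jul 21.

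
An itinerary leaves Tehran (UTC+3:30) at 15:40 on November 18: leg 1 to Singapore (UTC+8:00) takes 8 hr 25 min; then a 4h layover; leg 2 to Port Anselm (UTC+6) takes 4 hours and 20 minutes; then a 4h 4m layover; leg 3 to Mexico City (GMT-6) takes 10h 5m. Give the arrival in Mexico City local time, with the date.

13:04 on Nov 19

Convert departure to UTC: 15:40 − 3:30 = 12:10 UTC on Nov 18.
Add 8 hours and 25 minutes leg 1 → 20:35 UTC.
Add 4 hours layover in Singapore → 00:35 UTC (Nov 19).
Add 4 hours and 20 minutes leg 2 → 04:55 UTC.
Add 4 hours 4 minutes layover in Port Anselm → 08:59 UTC.
Add 10 hours 5 minutes leg 3 → 19:04 UTC.
Mexico City is UTC−6:00, so local arrival = 19:04 − 6:00 = 13:04 on Nov 19.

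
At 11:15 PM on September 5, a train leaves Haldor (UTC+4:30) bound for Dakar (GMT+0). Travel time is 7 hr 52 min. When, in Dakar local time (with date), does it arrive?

Dakar is 4:30 behind Haldor.
After 7 hours 52 minutes it is 7:07 AM (Sep 6) in Haldor.
Shift by the zone difference: 7:07 AM − 4:30 = 2:37 AM on Sep 6 in Dakar.

2:37 AM on September 6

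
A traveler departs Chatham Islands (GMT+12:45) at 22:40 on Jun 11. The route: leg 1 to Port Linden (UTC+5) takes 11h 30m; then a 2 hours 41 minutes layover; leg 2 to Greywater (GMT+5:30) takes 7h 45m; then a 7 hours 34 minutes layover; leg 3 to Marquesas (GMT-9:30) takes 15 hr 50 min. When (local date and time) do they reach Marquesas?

21:45 on Jun 12

Convert departure to UTC: 22:40 − 12:45 = 09:55 UTC on Jun 11.
Add 11 hours and 30 minutes leg 1 → 21:25 UTC.
Add 2 hours and 41 minutes layover in Port Linden → 00:06 UTC (Jun 12).
Add 7 hours 45 minutes leg 2 → 07:51 UTC.
Add 7 hours and 34 minutes layover in Greywater → 15:25 UTC.
Add 15 hours 50 minutes leg 3 → 07:15 UTC (Jun 13).
Marquesas is UTC−9:30, so local arrival = 07:15 − 9:30 = 21:45 on Jun 12.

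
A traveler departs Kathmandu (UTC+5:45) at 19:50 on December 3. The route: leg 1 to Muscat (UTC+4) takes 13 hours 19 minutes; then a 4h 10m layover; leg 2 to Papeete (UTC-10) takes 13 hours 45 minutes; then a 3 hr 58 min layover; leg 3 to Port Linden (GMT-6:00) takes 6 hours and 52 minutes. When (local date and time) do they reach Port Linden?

Convert departure to UTC: 19:50 − 5:45 = 14:05 UTC on Dec 3.
Add 13 hours 19 minutes leg 1 → 03:24 UTC (Dec 4).
Add 4 hours 10 minutes layover in Muscat → 07:34 UTC.
Add 13 hours and 45 minutes leg 2 → 21:19 UTC.
Add 3 hours and 58 minutes layover in Papeete → 01:17 UTC (Dec 5).
Add 6 hours and 52 minutes leg 3 → 08:09 UTC.
Port Linden is UTC−6:00, so local arrival = 08:09 − 6:00 = 02:09 on Dec 5.

02:09 on December 5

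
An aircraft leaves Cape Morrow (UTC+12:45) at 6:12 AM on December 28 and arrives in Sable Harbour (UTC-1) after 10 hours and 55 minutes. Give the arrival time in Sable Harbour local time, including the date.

Convert departure to UTC: 6:12 AM − 12:45 = 5:27 PM UTC on Dec 27.
Add 10 hours 55 minutes travel time → 4:22 AM UTC (Dec 28).
Sable Harbour is UTC−1:00, so local arrival = 4:22 AM − 1:00 = 3:22 AM on Dec 28.

3:22 AM on Dec 28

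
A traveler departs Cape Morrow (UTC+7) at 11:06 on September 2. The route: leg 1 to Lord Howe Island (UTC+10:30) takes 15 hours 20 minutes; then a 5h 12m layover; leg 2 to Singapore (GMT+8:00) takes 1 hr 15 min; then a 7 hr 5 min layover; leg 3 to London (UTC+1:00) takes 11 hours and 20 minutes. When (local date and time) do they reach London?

Convert departure to UTC: 11:06 − 7:00 = 04:06 UTC on Sep 2.
Add 15 hours 20 minutes leg 1 → 19:26 UTC.
Add 5 hours 12 minutes layover in Lord Howe Island → 00:38 UTC (Sep 3).
Add 1 hour and 15 minutes leg 2 → 01:53 UTC.
Add 7 hours 5 minutes layover in Singapore → 08:58 UTC.
Add 11 hours and 20 minutes leg 3 → 20:18 UTC.
London is UTC+1:00, so local arrival = 20:18 + 1:00 = 21:18 on Sep 3.

21:18 on September 3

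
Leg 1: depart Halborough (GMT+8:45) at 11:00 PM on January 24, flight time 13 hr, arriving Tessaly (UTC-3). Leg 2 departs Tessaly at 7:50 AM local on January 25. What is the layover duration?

7 hours 35 minutes

Convert departure to UTC: 11:00 PM − 8:45 = 2:15 PM UTC on Jan 24.
Add 13 hours flight time → 3:15 AM UTC (Jan 25).
Tessaly is UTC−3:00, so local arrival = 3:15 AM − 3:00 = 12:15 AM on Jan 25.
Layover = 7:50 AM − 12:15 AM = 7 hours 35 minutes.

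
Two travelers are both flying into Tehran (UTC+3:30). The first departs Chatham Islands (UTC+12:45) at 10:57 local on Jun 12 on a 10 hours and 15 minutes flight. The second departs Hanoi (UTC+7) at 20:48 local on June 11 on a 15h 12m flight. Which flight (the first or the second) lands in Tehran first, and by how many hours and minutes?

Flight 1 in UTC: 10:57 − 12:45 = 22:12 on Jun 11.
+10 hours 15 minutes → arrive 08:27 UTC on Jun 12.
Flight 2 in UTC: 20:48 − 7:00 = 13:48 on Jun 11.
+15 hours 12 minutes → arrive 05:00 UTC on Jun 12.
Flight 2 lands earlier by 3 hours 27 minutes.

the second, by 3 hours 27 minutes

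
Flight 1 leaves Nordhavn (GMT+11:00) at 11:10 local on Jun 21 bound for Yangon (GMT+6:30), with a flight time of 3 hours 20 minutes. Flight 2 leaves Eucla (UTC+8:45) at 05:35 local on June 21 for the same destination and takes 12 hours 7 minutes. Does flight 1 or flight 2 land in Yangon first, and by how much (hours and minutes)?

the first, by 5 hours 27 minutes

Flight 1 in UTC: 11:10 − 11:00 = 00:10 on Jun 21.
+3 hours and 20 minutes → arrive 03:30 UTC on Jun 21.
Flight 2 in UTC: 05:35 − 8:45 = 20:50 on Jun 20.
+12 hours and 7 minutes → arrive 08:57 UTC on Jun 21.
Flight 1 lands earlier by 5 hours 27 minutes.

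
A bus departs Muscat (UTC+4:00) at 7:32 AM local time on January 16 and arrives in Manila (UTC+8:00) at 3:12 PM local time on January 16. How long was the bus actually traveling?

3 hours 40 minutes

Manila is 4:00 ahead of Muscat.
Clock-face elapsed time (ignoring zones) is 7 hours 40 minutes.
Actual elapsed = 7 hours 40 minutes − 4:00 = 3 hours 40 minutes.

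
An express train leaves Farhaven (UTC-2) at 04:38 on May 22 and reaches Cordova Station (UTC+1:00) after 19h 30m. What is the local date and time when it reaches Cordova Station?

03:08 on May 23

Cordova Station is 3:00 ahead of Farhaven.
After 19 hours and 30 minutes it is 00:08 (May 23) in Farhaven.
Shift by the zone difference: 00:08 + 3:00 = 03:08 on May 23 in Cordova Station.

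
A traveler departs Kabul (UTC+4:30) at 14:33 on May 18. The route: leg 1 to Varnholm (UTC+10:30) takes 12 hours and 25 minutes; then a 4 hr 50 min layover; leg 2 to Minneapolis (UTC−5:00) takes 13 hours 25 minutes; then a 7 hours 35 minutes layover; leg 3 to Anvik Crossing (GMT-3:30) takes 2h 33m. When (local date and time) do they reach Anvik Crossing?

23:21 on May 19

Convert departure to UTC: 14:33 − 4:30 = 10:03 UTC on May 18.
Add 12 hours 25 minutes leg 1 → 22:28 UTC.
Add 4 hours 50 minutes layover in Varnholm → 03:18 UTC (May 19).
Add 13 hours and 25 minutes leg 2 → 16:43 UTC.
Add 7 hours and 35 minutes layover in Minneapolis → 00:18 UTC (May 20).
Add 2 hours and 33 minutes leg 3 → 02:51 UTC.
Anvik Crossing is UTC−3:30, so local arrival = 02:51 − 3:30 = 23:21 on May 19.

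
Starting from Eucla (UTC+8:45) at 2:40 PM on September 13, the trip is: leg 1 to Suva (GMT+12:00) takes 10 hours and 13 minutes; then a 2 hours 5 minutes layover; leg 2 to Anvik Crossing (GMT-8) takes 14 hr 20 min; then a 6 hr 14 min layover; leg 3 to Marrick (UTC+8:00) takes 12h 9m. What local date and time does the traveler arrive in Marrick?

10:56 AM on Sep 15

Convert departure to UTC: 2:40 PM − 8:45 = 5:55 AM UTC on Sep 13.
Add 10 hours and 13 minutes leg 1 → 4:08 PM UTC.
Add 2 hours and 5 minutes layover in Suva → 6:13 PM UTC.
Add 14 hours 20 minutes leg 2 → 8:33 AM UTC (Sep 14).
Add 6 hours 14 minutes layover in Anvik Crossing → 2:47 PM UTC.
Add 12 hours 9 minutes leg 3 → 2:56 AM UTC (Sep 15).
Marrick is UTC+8:00, so local arrival = 2:56 AM + 8:00 = 10:56 AM on Sep 15.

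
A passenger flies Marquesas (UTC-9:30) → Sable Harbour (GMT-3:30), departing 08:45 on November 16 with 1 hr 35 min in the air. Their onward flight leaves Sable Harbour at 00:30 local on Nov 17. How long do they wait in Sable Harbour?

8 hours 10 minutes

Convert departure to UTC: 08:45 + 9:30 = 18:15 UTC on Nov 16.
Add 1 hour 35 minutes flight time → 19:50 UTC.
Sable Harbour is UTC−3:30, so local arrival = 19:50 − 3:30 = 16:20 on Nov 16.
Layover = 00:30 − 16:20 (+1 day) = 8 hours 10 minutes.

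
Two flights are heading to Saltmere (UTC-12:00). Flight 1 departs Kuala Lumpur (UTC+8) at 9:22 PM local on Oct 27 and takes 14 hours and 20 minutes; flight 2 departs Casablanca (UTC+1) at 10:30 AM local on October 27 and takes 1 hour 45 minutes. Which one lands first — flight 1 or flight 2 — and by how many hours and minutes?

the second, by 16 hours 27 minutes

Flight 1 in UTC: 9:22 PM − 8:00 = 1:22 PM on Oct 27.
+14 hours and 20 minutes → arrive 3:42 AM UTC on Oct 28.
Flight 2 in UTC: 10:30 AM − 1:00 = 9:30 AM on Oct 27.
+1 hour 45 minutes → arrive 11:15 AM UTC on Oct 27.
Flight 2 lands earlier by 16 hours 27 minutes.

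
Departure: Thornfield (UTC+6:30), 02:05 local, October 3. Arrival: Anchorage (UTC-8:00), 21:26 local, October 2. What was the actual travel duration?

9 hours 51 minutes

Departure in UTC: 02:05 − 6:30 = 19:35 on Oct 2.
Arrival in UTC: 21:26 + 8:00 = 05:26 on Oct 3.
Elapsed = 05:26 − 19:35 (+1 day) = 9 hours 51 minutes.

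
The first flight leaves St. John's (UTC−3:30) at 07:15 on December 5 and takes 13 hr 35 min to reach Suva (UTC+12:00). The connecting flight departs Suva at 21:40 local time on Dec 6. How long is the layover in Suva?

9 hours 20 minutes

Convert departure to UTC: 07:15 + 3:30 = 10:45 UTC on Dec 5.
Add 13 hours and 35 minutes flight time → 00:20 UTC (Dec 6).
Suva is UTC+12:00, so local arrival = 00:20 + 12:00 = 12:20 on Dec 6.
Layover = 21:40 − 12:20 = 9 hours 20 minutes.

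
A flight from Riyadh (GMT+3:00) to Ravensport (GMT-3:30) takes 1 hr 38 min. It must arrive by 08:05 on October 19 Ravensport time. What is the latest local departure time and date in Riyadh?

Target arrival in UTC: 08:05 + 3:30 = 11:35 on Oct 19.
Subtract 1 hour and 38 minutes → departure 09:57 UTC on Oct 19.
Riyadh is UTC+3:00: 09:57 + 3:00 = 12:57 on Oct 19.

12:57 on October 19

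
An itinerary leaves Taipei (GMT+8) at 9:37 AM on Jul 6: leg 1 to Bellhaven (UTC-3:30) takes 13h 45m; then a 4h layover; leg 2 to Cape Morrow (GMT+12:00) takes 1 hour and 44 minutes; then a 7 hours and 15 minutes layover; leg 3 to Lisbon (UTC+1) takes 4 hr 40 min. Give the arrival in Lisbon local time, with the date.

Convert departure to UTC: 9:37 AM − 8:00 = 1:37 AM UTC on Jul 6.
Add 13 hours and 45 minutes leg 1 → 3:22 PM UTC.
Add 4 hours layover in Bellhaven → 7:22 PM UTC.
Add 1 hour and 44 minutes leg 2 → 9:06 PM UTC.
Add 7 hours 15 minutes layover in Cape Morrow → 4:21 AM UTC (Jul 7).
Add 4 hours 40 minutes leg 3 → 9:01 AM UTC.
Lisbon is UTC+1:00, so local arrival = 9:01 AM + 1:00 = 10:01 AM on Jul 7.

10:01 AM on Jul 7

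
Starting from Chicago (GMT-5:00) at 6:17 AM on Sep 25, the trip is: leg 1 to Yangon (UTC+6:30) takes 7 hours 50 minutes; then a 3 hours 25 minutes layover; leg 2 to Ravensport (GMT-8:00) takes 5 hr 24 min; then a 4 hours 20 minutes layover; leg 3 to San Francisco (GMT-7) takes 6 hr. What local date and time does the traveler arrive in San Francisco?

7:16 AM on Sep 26

Convert departure to UTC: 6:17 AM + 5:00 = 11:17 AM UTC on Sep 25.
Add 7 hours and 50 minutes leg 1 → 7:07 PM UTC.
Add 3 hours and 25 minutes layover in Yangon → 10:32 PM UTC.
Add 5 hours 24 minutes leg 2 → 3:56 AM UTC (Sep 26).
Add 4 hours and 20 minutes layover in Ravensport → 8:16 AM UTC.
Add 6 hours leg 3 → 2:16 PM UTC.
San Francisco is UTC−7:00, so local arrival = 2:16 PM − 7:00 = 7:16 AM on Sep 26.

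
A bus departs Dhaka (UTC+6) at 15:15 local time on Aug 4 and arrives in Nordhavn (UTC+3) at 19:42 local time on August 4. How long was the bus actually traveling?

Departure in UTC: 15:15 − 6:00 = 09:15 on Aug 4.
Arrival in UTC: 19:42 − 3:00 = 16:42 on Aug 4.
Elapsed = 16:42 − 09:15 = 7 hours 27 minutes.

7 hours 27 minutes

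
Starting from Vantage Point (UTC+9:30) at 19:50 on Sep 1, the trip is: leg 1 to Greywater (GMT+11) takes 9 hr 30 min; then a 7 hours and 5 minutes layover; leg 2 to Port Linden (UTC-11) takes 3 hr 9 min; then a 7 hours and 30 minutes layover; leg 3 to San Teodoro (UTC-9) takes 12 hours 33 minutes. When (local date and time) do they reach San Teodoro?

17:07 on September 2

Convert departure to UTC: 19:50 − 9:30 = 10:20 UTC on Sep 1.
Add 9 hours 30 minutes leg 1 → 19:50 UTC.
Add 7 hours and 5 minutes layover in Greywater → 02:55 UTC (Sep 2).
Add 3 hours and 9 minutes leg 2 → 06:04 UTC.
Add 7 hours and 30 minutes layover in Port Linden → 13:34 UTC.
Add 12 hours and 33 minutes leg 3 → 02:07 UTC (Sep 3).
San Teodoro is UTC−9:00, so local arrival = 02:07 − 9:00 = 17:07 on Sep 2.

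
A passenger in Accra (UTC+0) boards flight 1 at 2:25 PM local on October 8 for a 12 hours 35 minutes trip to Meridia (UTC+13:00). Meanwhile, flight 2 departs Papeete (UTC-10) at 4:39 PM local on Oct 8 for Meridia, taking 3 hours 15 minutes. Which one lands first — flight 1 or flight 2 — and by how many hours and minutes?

the first, by 2 hours 54 minutes

Flight 1 departs at 2:25 PM UTC (Oct 8).
+12 hours 35 minutes → arrive 3:00 AM UTC on Oct 9.
Flight 2 in UTC: 4:39 PM + 10:00 = 2:39 AM on Oct 9.
+3 hours and 15 minutes → arrive 5:54 AM UTC on Oct 9.
Flight 1 lands earlier by 2 hours 54 minutes.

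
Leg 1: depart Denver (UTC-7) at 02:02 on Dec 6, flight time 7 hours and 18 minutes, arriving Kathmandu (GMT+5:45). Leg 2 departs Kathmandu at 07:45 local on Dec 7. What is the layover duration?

Convert departure to UTC: 02:02 + 7:00 = 09:02 UTC on Dec 6.
Add 7 hours and 18 minutes flight time → 16:20 UTC.
Kathmandu is UTC+5:45, so local arrival = 16:20 + 5:45 = 22:05 on Dec 6.
Layover = 07:45 − 22:05 (+1 day) = 9 hours 40 minutes.

9 hours 40 minutes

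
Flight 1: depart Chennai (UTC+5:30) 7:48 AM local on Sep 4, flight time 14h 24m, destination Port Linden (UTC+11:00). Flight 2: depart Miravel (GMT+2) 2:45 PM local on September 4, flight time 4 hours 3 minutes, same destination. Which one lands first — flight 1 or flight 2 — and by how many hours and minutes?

the first, by 6 minutes

Flight 1 in UTC: 7:48 AM − 5:30 = 2:18 AM on Sep 4.
+14 hours and 24 minutes → arrive 4:42 PM UTC on Sep 4.
Flight 2 in UTC: 2:45 PM − 2:00 = 12:45 PM on Sep 4.
+4 hours 3 minutes → arrive 4:48 PM UTC on Sep 4.
Flight 1 lands earlier by 6 minutes.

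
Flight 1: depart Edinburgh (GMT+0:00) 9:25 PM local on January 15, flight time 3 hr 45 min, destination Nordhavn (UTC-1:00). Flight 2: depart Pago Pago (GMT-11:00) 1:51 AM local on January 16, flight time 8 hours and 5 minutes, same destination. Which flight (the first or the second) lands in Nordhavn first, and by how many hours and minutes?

the first, by 19 hours 46 minutes

Flight 1 departs at 9:25 PM UTC (Jan 15).
+3 hours 45 minutes → arrive 1:10 AM UTC on Jan 16.
Flight 2 in UTC: 1:51 AM + 11:00 = 12:51 PM on Jan 16.
+8 hours 5 minutes → arrive 8:56 PM UTC on Jan 16.
Flight 1 lands earlier by 19 hours 46 minutes.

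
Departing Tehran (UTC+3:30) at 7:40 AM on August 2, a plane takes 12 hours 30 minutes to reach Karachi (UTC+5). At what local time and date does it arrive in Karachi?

9:40 PM on August 2

Karachi is 1:30 ahead of Tehran.
After 12 hours and 30 minutes it is 8:10 PM in Tehran.
Shift by the zone difference: 8:10 PM + 1:30 = 9:40 PM on Aug 2 in Karachi.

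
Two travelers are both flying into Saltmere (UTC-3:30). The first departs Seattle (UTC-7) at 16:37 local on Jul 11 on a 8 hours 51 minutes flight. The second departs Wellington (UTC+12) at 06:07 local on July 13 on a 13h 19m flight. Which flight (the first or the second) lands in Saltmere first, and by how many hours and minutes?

the first, by 22 hours 58 minutes

Flight 1 in UTC: 16:37 + 7:00 = 23:37 on Jul 11.
+8 hours 51 minutes → arrive 08:28 UTC on Jul 12.
Flight 2 in UTC: 06:07 − 12:00 = 18:07 on Jul 12.
+13 hours 19 minutes → arrive 07:26 UTC on Jul 13.
Flight 1 lands earlier by 22 hours 58 minutes.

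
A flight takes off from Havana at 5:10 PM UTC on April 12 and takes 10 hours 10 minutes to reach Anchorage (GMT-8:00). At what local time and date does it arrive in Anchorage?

7:20 PM on April 12

Departure is given in UTC: 5:10 PM on Apr 12.
Add 10 hours 10 minutes → 3:20 AM UTC (Apr 13).
Anchorage is UTC−8:00: 3:20 AM − 8:00 = 7:20 PM on Apr 12.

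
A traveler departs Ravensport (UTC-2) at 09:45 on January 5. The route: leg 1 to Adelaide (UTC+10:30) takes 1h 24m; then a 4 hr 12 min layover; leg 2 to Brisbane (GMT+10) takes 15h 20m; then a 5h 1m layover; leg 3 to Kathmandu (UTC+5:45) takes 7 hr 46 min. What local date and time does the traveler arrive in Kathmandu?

Convert departure to UTC: 09:45 + 2:00 = 11:45 UTC on Jan 5.
Add 1 hour 24 minutes leg 1 → 13:09 UTC.
Add 4 hours 12 minutes layover in Adelaide → 17:21 UTC.
Add 15 hours and 20 minutes leg 2 → 08:41 UTC (Jan 6).
Add 5 hours 1 minute layover in Brisbane → 13:42 UTC.
Add 7 hours 46 minutes leg 3 → 21:28 UTC.
Kathmandu is UTC+5:45, so local arrival = 21:28 + 5:45 = 03:13 on Jan 7.

03:13 on January 7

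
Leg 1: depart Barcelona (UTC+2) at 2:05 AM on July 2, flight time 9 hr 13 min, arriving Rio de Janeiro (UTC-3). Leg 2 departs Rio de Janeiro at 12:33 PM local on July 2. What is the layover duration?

6 hours 15 minutes

Convert departure to UTC: 2:05 AM − 2:00 = 12:05 AM UTC on Jul 2.
Add 9 hours 13 minutes flight time → 9:18 AM UTC.
Rio de Janeiro is UTC−3:00, so local arrival = 9:18 AM − 3:00 = 6:18 AM on Jul 2.
Layover = 12:33 PM − 6:18 AM = 6 hours 15 minutes.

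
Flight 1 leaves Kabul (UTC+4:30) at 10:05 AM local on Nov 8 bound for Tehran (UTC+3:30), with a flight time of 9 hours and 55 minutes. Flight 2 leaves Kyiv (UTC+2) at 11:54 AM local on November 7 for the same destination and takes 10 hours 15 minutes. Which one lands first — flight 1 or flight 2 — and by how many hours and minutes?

Flight 1 in UTC: 10:05 AM − 4:30 = 5:35 AM on Nov 8.
+9 hours 55 minutes → arrive 3:30 PM UTC on Nov 8.
Flight 2 in UTC: 11:54 AM − 2:00 = 9:54 AM on Nov 7.
+10 hours and 15 minutes → arrive 8:09 PM UTC on Nov 7.
Flight 2 lands earlier by 19 hours 21 minutes.

the second, by 19 hours 21 minutes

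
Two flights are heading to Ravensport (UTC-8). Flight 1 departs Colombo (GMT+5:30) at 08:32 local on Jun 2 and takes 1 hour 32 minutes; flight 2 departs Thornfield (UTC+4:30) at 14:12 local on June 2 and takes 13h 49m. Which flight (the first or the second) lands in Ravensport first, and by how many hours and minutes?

the first, by 18 hours 57 minutes

Flight 1 in UTC: 08:32 − 5:30 = 03:02 on Jun 2.
+1 hour and 32 minutes → arrive 04:34 UTC on Jun 2.
Flight 2 in UTC: 14:12 − 4:30 = 09:42 on Jun 2.
+13 hours 49 minutes → arrive 23:31 UTC on Jun 2.
Flight 1 lands earlier by 18 hours 57 minutes.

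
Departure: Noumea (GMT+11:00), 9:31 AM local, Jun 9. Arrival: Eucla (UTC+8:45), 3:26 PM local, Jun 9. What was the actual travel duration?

8 hours 10 minutes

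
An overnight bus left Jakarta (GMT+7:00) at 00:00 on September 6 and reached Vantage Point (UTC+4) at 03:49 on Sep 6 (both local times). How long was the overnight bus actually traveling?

6 hours 49 minutes

Vantage Point is 3:00 behind Jakarta.
Clock-face elapsed time (ignoring zones) is 3 hours 49 minutes.
Actual elapsed = 3 hours 49 minutes + 3:00 = 6 hours 49 minutes.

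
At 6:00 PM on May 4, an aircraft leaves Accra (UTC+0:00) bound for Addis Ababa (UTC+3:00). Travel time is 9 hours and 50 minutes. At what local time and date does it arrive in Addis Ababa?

Accra is at UTC+0, so departure is already 6:00 PM UTC on May 4.
Add 9 hours and 50 minutes travel time → 3:50 AM UTC (May 5).
Addis Ababa is UTC+3:00, so local arrival = 3:50 AM + 3:00 = 6:50 AM on May 5.

6:50 AM on May 5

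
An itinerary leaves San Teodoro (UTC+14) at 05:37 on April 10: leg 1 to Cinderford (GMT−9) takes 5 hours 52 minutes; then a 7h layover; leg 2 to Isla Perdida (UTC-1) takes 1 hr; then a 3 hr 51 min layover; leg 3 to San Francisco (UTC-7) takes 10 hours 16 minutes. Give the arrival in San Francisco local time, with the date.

Convert departure to UTC: 05:37 − 14:00 = 15:37 UTC on Apr 9.
Add 5 hours and 52 minutes leg 1 → 21:29 UTC.
Add 7 hours layover in Cinderford → 04:29 UTC (Apr 10).
Add 1 hour leg 2 → 05:29 UTC.
Add 3 hours and 51 minutes layover in Isla Perdida → 09:20 UTC.
Add 10 hours and 16 minutes leg 3 → 19:36 UTC.
San Francisco is UTC−7:00, so local arrival = 19:36 − 7:00 = 12:36 on Apr 10.

12:36 on April 10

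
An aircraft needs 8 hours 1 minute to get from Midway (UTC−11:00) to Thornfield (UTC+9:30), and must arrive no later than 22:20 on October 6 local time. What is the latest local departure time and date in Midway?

17:49 on October 5

Target arrival in UTC: 22:20 − 9:30 = 12:50 on Oct 6.
Subtract 8 hours 1 minute → departure 04:49 UTC on Oct 6.
Midway is UTC−11:00: 04:49 − 11:00 = 17:49 on Oct 5.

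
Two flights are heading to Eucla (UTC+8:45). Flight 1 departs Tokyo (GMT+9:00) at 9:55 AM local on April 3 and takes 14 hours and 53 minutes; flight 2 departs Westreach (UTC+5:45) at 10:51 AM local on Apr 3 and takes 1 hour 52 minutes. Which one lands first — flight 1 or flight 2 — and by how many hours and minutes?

the second, by 8 hours 50 minutes

Flight 1 in UTC: 9:55 AM − 9:00 = 12:55 AM on Apr 3.
+14 hours and 53 minutes → arrive 3:48 PM UTC on Apr 3.
Flight 2 in UTC: 10:51 AM − 5:45 = 5:06 AM on Apr 3.
+1 hour and 52 minutes → arrive 6:58 AM UTC on Apr 3.
Flight 2 lands earlier by 8 hours 50 minutes.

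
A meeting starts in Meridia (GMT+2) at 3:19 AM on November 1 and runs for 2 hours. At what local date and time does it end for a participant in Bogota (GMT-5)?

Convert start to UTC: 3:19 AM − 2:00 = 1:19 AM UTC on Nov 1.
Add 2 hours duration → 3:19 AM UTC.
Bogota is UTC−5:00, so local end time = 3:19 AM − 5:00 = 10:19 PM on Oct 31.

10:19 PM on Oct 31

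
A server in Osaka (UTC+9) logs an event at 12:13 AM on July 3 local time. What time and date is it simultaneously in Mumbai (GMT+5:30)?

Mumbai is 3:30 behind Osaka.
Shift by the zone difference: 12:13 AM − 3:30 = 8:43 PM on Jul 2 in Mumbai.

8:43 PM on July 2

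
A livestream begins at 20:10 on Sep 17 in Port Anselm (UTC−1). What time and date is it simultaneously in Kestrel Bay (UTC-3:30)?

17:40 on September 17

Kestrel Bay is 2:30 behind Port Anselm.
Shift by the zone difference: 20:10 − 2:30 = 17:40 on Sep 17 in Kestrel Bay.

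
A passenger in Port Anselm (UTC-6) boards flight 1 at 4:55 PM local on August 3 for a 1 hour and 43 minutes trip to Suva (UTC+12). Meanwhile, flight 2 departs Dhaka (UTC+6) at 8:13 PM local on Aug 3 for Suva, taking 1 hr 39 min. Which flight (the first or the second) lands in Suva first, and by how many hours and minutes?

Flight 1 in UTC: 4:55 PM + 6:00 = 10:55 PM on Aug 3.
+1 hour and 43 minutes → arrive 12:38 AM UTC on Aug 4.
Flight 2 in UTC: 8:13 PM − 6:00 = 2:13 PM on Aug 3.
+1 hour 39 minutes → arrive 3:52 PM UTC on Aug 3.
Flight 2 lands earlier by 8 hours 46 minutes.

the second, by 8 hours 46 minutes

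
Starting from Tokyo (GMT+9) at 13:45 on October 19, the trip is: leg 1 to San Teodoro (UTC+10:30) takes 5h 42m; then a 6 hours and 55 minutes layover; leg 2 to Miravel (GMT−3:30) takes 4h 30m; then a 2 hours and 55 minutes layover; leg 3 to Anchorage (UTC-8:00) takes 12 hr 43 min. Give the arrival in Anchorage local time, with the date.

05:30 on October 20

Convert departure to UTC: 13:45 − 9:00 = 04:45 UTC on Oct 19.
Add 5 hours and 42 minutes leg 1 → 10:27 UTC.
Add 6 hours and 55 minutes layover in San Teodoro → 17:22 UTC.
Add 4 hours and 30 minutes leg 2 → 21:52 UTC.
Add 2 hours 55 minutes layover in Miravel → 00:47 UTC (Oct 20).
Add 12 hours 43 minutes leg 3 → 13:30 UTC.
Anchorage is UTC−8:00, so local arrival = 13:30 − 8:00 = 05:30 on Oct 20.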